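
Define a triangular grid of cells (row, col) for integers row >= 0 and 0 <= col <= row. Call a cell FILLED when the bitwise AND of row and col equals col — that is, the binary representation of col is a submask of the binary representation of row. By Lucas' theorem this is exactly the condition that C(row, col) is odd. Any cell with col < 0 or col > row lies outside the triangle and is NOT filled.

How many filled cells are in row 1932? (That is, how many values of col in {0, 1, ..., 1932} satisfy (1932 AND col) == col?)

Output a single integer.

1932 in binary = 11110001100
popcount(1932) = number of 1-bits in 11110001100 = 6
A col c satisfies (1932 AND c) == c iff every set bit of c is also set in 1932; each of the 6 set bits of 1932 can independently be on or off in c.
count = 2^6 = 64

Answer: 64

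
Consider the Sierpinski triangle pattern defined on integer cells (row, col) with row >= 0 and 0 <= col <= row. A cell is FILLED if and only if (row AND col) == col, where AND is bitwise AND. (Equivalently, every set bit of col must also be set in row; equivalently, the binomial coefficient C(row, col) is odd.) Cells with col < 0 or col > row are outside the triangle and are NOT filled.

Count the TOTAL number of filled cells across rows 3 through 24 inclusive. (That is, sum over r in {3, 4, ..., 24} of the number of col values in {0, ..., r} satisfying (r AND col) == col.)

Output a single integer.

r3=11 pc2: +4 =4
r4=100 pc1: +2 =6
r5=101 pc2: +4 =10
r6=110 pc2: +4 =14
r7=111 pc3: +8 =22
r8=1000 pc1: +2 =24
r9=1001 pc2: +4 =28
r10=1010 pc2: +4 =32
r11=1011 pc3: +8 =40
r12=1100 pc2: +4 =44
r13=1101 pc3: +8 =52
r14=1110 pc3: +8 =60
r15=1111 pc4: +16 =76
r16=10000 pc1: +2 =78
r17=10001 pc2: +4 =82
r18=10010 pc2: +4 =86
r19=10011 pc3: +8 =94
r20=10100 pc2: +4 =98
r21=10101 pc3: +8 =106
r22=10110 pc3: +8 =114
r23=10111 pc4: +16 =130
r24=11000 pc2: +4 =134

Answer: 134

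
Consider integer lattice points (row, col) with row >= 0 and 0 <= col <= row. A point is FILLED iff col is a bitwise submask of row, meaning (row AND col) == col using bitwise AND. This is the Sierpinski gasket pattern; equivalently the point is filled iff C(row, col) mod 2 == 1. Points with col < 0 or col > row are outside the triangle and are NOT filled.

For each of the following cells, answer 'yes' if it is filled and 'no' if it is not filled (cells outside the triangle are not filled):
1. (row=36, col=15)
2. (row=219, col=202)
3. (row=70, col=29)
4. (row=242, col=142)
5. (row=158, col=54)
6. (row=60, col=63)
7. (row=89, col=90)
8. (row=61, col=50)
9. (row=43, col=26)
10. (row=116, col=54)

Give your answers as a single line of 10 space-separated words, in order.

(36,15): row=0b100100, col=0b1111, row AND col = 0b100 = 4; 4 != 15 -> empty
(219,202): row=0b11011011, col=0b11001010, row AND col = 0b11001010 = 202; 202 == 202 -> filled
(70,29): row=0b1000110, col=0b11101, row AND col = 0b100 = 4; 4 != 29 -> empty
(242,142): row=0b11110010, col=0b10001110, row AND col = 0b10000010 = 130; 130 != 142 -> empty
(158,54): row=0b10011110, col=0b110110, row AND col = 0b10110 = 22; 22 != 54 -> empty
(60,63): col outside [0, 60] -> not filled
(89,90): col outside [0, 89] -> not filled
(61,50): row=0b111101, col=0b110010, row AND col = 0b110000 = 48; 48 != 50 -> empty
(43,26): row=0b101011, col=0b11010, row AND col = 0b1010 = 10; 10 != 26 -> empty
(116,54): row=0b1110100, col=0b110110, row AND col = 0b110100 = 52; 52 != 54 -> empty

Answer: no yes no no no no no no no no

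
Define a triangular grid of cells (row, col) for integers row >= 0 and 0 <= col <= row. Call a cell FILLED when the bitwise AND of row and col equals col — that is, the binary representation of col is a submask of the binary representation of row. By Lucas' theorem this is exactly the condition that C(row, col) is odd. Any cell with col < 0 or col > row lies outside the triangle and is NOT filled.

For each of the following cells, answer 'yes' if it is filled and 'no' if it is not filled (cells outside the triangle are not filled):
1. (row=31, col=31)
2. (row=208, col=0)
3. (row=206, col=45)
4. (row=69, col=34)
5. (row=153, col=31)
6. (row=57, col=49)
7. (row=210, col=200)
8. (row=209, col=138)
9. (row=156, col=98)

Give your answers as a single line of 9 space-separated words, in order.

(31,31): row=0b11111, col=0b11111, row AND col = 0b11111 = 31; 31 == 31 -> filled
(208,0): row=0b11010000, col=0b0, row AND col = 0b0 = 0; 0 == 0 -> filled
(206,45): row=0b11001110, col=0b101101, row AND col = 0b1100 = 12; 12 != 45 -> empty
(69,34): row=0b1000101, col=0b100010, row AND col = 0b0 = 0; 0 != 34 -> empty
(153,31): row=0b10011001, col=0b11111, row AND col = 0b11001 = 25; 25 != 31 -> empty
(57,49): row=0b111001, col=0b110001, row AND col = 0b110001 = 49; 49 == 49 -> filled
(210,200): row=0b11010010, col=0b11001000, row AND col = 0b11000000 = 192; 192 != 200 -> empty
(209,138): row=0b11010001, col=0b10001010, row AND col = 0b10000000 = 128; 128 != 138 -> empty
(156,98): row=0b10011100, col=0b1100010, row AND col = 0b0 = 0; 0 != 98 -> empty

Answer: yes yes no no no yes no no no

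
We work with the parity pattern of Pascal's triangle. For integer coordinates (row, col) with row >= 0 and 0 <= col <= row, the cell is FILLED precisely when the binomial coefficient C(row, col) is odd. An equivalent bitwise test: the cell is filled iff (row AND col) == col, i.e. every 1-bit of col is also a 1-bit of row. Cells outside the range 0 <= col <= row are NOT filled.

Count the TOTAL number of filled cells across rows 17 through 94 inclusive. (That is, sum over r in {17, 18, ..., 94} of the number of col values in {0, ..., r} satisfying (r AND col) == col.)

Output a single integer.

Answer: 1068

Derivation:
r17=10001 pc2: +4 =4
r18=10010 pc2: +4 =8
r19=10011 pc3: +8 =16
r20=10100 pc2: +4 =20
r21=10101 pc3: +8 =28
r22=10110 pc3: +8 =36
r23=10111 pc4: +16 =52
r24=11000 pc2: +4 =56
r25=11001 pc3: +8 =64
r26=11010 pc3: +8 =72
r27=11011 pc4: +16 =88
r28=11100 pc3: +8 =96
r29=11101 pc4: +16 =112
r30=11110 pc4: +16 =128
r31=11111 pc5: +32 =160
r32=100000 pc1: +2 =162
r33=100001 pc2: +4 =166
r34=100010 pc2: +4 =170
r35=100011 pc3: +8 =178
r36=100100 pc2: +4 =182
r37=100101 pc3: +8 =190
r38=100110 pc3: +8 =198
r39=100111 pc4: +16 =214
r40=101000 pc2: +4 =218
r41=101001 pc3: +8 =226
r42=101010 pc3: +8 =234
r43=101011 pc4: +16 =250
r44=101100 pc3: +8 =258
r45=101101 pc4: +16 =274
r46=101110 pc4: +16 =290
r47=101111 pc5: +32 =322
r48=110000 pc2: +4 =326
r49=110001 pc3: +8 =334
r50=110010 pc3: +8 =342
r51=110011 pc4: +16 =358
r52=110100 pc3: +8 =366
r53=110101 pc4: +16 =382
r54=110110 pc4: +16 =398
r55=110111 pc5: +32 =430
r56=111000 pc3: +8 =438
r57=111001 pc4: +16 =454
r58=111010 pc4: +16 =470
r59=111011 pc5: +32 =502
r60=111100 pc4: +16 =518
r61=111101 pc5: +32 =550
r62=111110 pc5: +32 =582
r63=111111 pc6: +64 =646
r64=1000000 pc1: +2 =648
r65=1000001 pc2: +4 =652
r66=1000010 pc2: +4 =656
r67=1000011 pc3: +8 =664
r68=1000100 pc2: +4 =668
r69=1000101 pc3: +8 =676
r70=1000110 pc3: +8 =684
r71=1000111 pc4: +16 =700
r72=1001000 pc2: +4 =704
r73=1001001 pc3: +8 =712
r74=1001010 pc3: +8 =720
r75=1001011 pc4: +16 =736
r76=1001100 pc3: +8 =744
r77=1001101 pc4: +16 =760
r78=1001110 pc4: +16 =776
r79=1001111 pc5: +32 =808
r80=1010000 pc2: +4 =812
r81=1010001 pc3: +8 =820
r82=1010010 pc3: +8 =828
r83=1010011 pc4: +16 =844
r84=1010100 pc3: +8 =852
r85=1010101 pc4: +16 =868
r86=1010110 pc4: +16 =884
r87=1010111 pc5: +32 =916
r88=1011000 pc3: +8 =924
r89=1011001 pc4: +16 =940
r90=1011010 pc4: +16 =956
r91=1011011 pc5: +32 =988
r92=1011100 pc4: +16 =1004
r93=1011101 pc5: +32 =1036
r94=1011110 pc5: +32 =1068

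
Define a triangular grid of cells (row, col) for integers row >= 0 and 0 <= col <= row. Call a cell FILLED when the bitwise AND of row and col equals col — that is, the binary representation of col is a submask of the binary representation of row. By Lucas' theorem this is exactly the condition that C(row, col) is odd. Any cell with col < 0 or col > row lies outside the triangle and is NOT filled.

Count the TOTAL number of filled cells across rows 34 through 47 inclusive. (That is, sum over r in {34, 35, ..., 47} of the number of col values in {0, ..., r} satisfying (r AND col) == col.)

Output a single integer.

Answer: 156

Derivation:
r34=100010 pc2: +4 =4
r35=100011 pc3: +8 =12
r36=100100 pc2: +4 =16
r37=100101 pc3: +8 =24
r38=100110 pc3: +8 =32
r39=100111 pc4: +16 =48
r40=101000 pc2: +4 =52
r41=101001 pc3: +8 =60
r42=101010 pc3: +8 =68
r43=101011 pc4: +16 =84
r44=101100 pc3: +8 =92
r45=101101 pc4: +16 =108
r46=101110 pc4: +16 =124
r47=101111 pc5: +32 =156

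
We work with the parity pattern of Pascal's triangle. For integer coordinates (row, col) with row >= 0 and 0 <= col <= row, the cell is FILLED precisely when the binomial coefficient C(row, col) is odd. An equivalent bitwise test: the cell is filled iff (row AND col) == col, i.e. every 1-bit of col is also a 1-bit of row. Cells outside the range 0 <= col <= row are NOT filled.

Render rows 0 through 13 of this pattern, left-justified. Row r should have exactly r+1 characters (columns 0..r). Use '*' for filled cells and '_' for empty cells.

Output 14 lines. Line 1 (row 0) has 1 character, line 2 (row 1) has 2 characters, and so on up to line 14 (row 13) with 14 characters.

Answer: *
**
*_*
****
*___*
**__**
*_*_*_*
********
*_______*
**______**
*_*_____*_*
****____****
*___*___*___*
**__**__**__**

Derivation:
r0=0: *
r1=1: **
r2=10: *_*
r3=11: ****
r4=100: *___*
r5=101: **__**
r6=110: *_*_*_*
r7=111: ********
r8=1000: *_______*
r9=1001: **______**
r10=1010: *_*_____*_*
r11=1011: ****____****
r12=1100: *___*___*___*
r13=1101: **__**__**__**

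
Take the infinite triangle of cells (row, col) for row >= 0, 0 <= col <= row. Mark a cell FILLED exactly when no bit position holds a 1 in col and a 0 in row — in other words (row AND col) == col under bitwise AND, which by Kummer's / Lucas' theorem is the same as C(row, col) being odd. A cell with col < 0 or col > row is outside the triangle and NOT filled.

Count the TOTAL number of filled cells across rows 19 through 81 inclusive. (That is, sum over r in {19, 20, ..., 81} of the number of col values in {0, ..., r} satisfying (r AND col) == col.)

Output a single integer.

Answer: 812

Derivation:
r19=10011 pc3: +8 =8
r20=10100 pc2: +4 =12
r21=10101 pc3: +8 =20
r22=10110 pc3: +8 =28
r23=10111 pc4: +16 =44
r24=11000 pc2: +4 =48
r25=11001 pc3: +8 =56
r26=11010 pc3: +8 =64
r27=11011 pc4: +16 =80
r28=11100 pc3: +8 =88
r29=11101 pc4: +16 =104
r30=11110 pc4: +16 =120
r31=11111 pc5: +32 =152
r32=100000 pc1: +2 =154
r33=100001 pc2: +4 =158
r34=100010 pc2: +4 =162
r35=100011 pc3: +8 =170
r36=100100 pc2: +4 =174
r37=100101 pc3: +8 =182
r38=100110 pc3: +8 =190
r39=100111 pc4: +16 =206
r40=101000 pc2: +4 =210
r41=101001 pc3: +8 =218
r42=101010 pc3: +8 =226
r43=101011 pc4: +16 =242
r44=101100 pc3: +8 =250
r45=101101 pc4: +16 =266
r46=101110 pc4: +16 =282
r47=101111 pc5: +32 =314
r48=110000 pc2: +4 =318
r49=110001 pc3: +8 =326
r50=110010 pc3: +8 =334
r51=110011 pc4: +16 =350
r52=110100 pc3: +8 =358
r53=110101 pc4: +16 =374
r54=110110 pc4: +16 =390
r55=110111 pc5: +32 =422
r56=111000 pc3: +8 =430
r57=111001 pc4: +16 =446
r58=111010 pc4: +16 =462
r59=111011 pc5: +32 =494
r60=111100 pc4: +16 =510
r61=111101 pc5: +32 =542
r62=111110 pc5: +32 =574
r63=111111 pc6: +64 =638
r64=1000000 pc1: +2 =640
r65=1000001 pc2: +4 =644
r66=1000010 pc2: +4 =648
r67=1000011 pc3: +8 =656
r68=1000100 pc2: +4 =660
r69=1000101 pc3: +8 =668
r70=1000110 pc3: +8 =676
r71=1000111 pc4: +16 =692
r72=1001000 pc2: +4 =696
r73=1001001 pc3: +8 =704
r74=1001010 pc3: +8 =712
r75=1001011 pc4: +16 =728
r76=1001100 pc3: +8 =736
r77=1001101 pc4: +16 =752
r78=1001110 pc4: +16 =768
r79=1001111 pc5: +32 =800
r80=1010000 pc2: +4 =804
r81=1010001 pc3: +8 =812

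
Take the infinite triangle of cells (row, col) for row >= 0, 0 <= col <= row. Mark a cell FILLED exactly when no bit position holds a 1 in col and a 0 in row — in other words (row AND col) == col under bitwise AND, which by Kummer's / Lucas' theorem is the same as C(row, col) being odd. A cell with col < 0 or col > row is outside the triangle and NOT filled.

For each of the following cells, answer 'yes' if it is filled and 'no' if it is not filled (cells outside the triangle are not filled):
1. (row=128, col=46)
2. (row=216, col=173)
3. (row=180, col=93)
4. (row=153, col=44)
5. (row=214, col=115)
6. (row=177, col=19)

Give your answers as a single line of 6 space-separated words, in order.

(128,46): row=0b10000000, col=0b101110, row AND col = 0b0 = 0; 0 != 46 -> empty
(216,173): row=0b11011000, col=0b10101101, row AND col = 0b10001000 = 136; 136 != 173 -> empty
(180,93): row=0b10110100, col=0b1011101, row AND col = 0b10100 = 20; 20 != 93 -> empty
(153,44): row=0b10011001, col=0b101100, row AND col = 0b1000 = 8; 8 != 44 -> empty
(214,115): row=0b11010110, col=0b1110011, row AND col = 0b1010010 = 82; 82 != 115 -> empty
(177,19): row=0b10110001, col=0b10011, row AND col = 0b10001 = 17; 17 != 19 -> empty

Answer: no no no no no no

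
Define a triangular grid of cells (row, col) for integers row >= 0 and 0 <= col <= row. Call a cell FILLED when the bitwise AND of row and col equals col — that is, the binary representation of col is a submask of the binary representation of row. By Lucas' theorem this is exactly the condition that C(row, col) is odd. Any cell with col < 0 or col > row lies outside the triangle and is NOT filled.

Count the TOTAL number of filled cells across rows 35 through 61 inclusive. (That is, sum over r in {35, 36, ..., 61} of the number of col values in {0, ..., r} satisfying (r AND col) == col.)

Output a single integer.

Answer: 380

Derivation:
r35=100011 pc3: +8 =8
r36=100100 pc2: +4 =12
r37=100101 pc3: +8 =20
r38=100110 pc3: +8 =28
r39=100111 pc4: +16 =44
r40=101000 pc2: +4 =48
r41=101001 pc3: +8 =56
r42=101010 pc3: +8 =64
r43=101011 pc4: +16 =80
r44=101100 pc3: +8 =88
r45=101101 pc4: +16 =104
r46=101110 pc4: +16 =120
r47=101111 pc5: +32 =152
r48=110000 pc2: +4 =156
r49=110001 pc3: +8 =164
r50=110010 pc3: +8 =172
r51=110011 pc4: +16 =188
r52=110100 pc3: +8 =196
r53=110101 pc4: +16 =212
r54=110110 pc4: +16 =228
r55=110111 pc5: +32 =260
r56=111000 pc3: +8 =268
r57=111001 pc4: +16 =284
r58=111010 pc4: +16 =300
r59=111011 pc5: +32 =332
r60=111100 pc4: +16 =348
r61=111101 pc5: +32 =380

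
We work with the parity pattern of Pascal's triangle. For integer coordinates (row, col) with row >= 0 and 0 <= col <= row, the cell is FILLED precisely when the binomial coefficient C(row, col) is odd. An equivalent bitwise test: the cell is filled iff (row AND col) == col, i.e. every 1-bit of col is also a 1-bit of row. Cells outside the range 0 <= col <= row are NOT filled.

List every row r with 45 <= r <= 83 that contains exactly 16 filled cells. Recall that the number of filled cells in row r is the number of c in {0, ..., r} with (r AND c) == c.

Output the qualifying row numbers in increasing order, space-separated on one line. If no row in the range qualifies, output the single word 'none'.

Answer: 45 46 51 53 54 57 58 60 71 75 77 78 83

Derivation:
Row r has 2^popcount(r) filled cells, so we need popcount(r) = log2(16) = 4.
Scan r = 45..83 and keep those with exactly 4 one-bits:
r=45=101101 popcount=4 -> KEEP
r=46=101110 popcount=4 -> KEEP
r=47=101111 popcount=5 -> skip
r=48=110000 popcount=2 -> skip
r=49=110001 popcount=3 -> skip
r=50=110010 popcount=3 -> skip
r=51=110011 popcount=4 -> KEEP
r=52=110100 popcount=3 -> skip
r=53=110101 popcount=4 -> KEEP
r=54=110110 popcount=4 -> KEEP
r=55=110111 popcount=5 -> skip
r=56=111000 popcount=3 -> skip
r=57=111001 popcount=4 -> KEEP
r=58=111010 popcount=4 -> KEEP
r=59=111011 popcount=5 -> skip
r=60=111100 popcount=4 -> KEEP
r=61=111101 popcount=5 -> skip
r=62=111110 popcount=5 -> skip
r=63=111111 popcount=6 -> skip
r=64=1000000 popcount=1 -> skip
r=65=1000001 popcount=2 -> skip
r=66=1000010 popcount=2 -> skip
r=67=1000011 popcount=3 -> skip
r=68=1000100 popcount=2 -> skip
r=69=1000101 popcount=3 -> skip
r=70=1000110 popcount=3 -> skip
r=71=1000111 popcount=4 -> KEEP
r=72=1001000 popcount=2 -> skip
r=73=1001001 popcount=3 -> skip
r=74=1001010 popcount=3 -> skip
r=75=1001011 popcount=4 -> KEEP
r=76=1001100 popcount=3 -> skip
r=77=1001101 popcount=4 -> KEEP
r=78=1001110 popcount=4 -> KEEP
r=79=1001111 popcount=5 -> skip
r=80=1010000 popcount=2 -> skip
r=81=1010001 popcount=3 -> skip
r=82=1010010 popcount=3 -> skip
r=83=1010011 popcount=4 -> KEEP
Kept rows: 45 46 51 53 54 57 58 60 71 75 77 78 83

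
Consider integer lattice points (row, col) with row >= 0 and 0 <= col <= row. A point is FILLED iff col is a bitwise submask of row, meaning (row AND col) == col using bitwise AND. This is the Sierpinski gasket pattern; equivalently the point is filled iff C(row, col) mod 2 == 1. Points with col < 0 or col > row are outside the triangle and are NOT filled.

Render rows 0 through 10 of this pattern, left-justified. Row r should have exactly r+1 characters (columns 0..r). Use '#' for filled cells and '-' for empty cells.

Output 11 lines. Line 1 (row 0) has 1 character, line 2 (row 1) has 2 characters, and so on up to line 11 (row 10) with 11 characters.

r0=0: #
r1=1: ##
r2=10: #-#
r3=11: ####
r4=100: #---#
r5=101: ##--##
r6=110: #-#-#-#
r7=111: ########
r8=1000: #-------#
r9=1001: ##------##
r10=1010: #-#-----#-#

Answer: #
##
#-#
####
#---#
##--##
#-#-#-#
########
#-------#
##------##
#-#-----#-#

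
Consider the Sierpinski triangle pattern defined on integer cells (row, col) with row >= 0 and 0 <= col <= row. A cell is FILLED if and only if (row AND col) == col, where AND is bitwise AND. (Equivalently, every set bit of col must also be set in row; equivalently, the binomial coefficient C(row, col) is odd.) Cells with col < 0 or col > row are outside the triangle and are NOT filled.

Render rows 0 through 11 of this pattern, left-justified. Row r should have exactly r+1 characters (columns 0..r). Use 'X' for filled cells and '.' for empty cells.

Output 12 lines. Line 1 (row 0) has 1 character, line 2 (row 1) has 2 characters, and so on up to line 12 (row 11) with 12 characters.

r0=0: X
r1=1: XX
r2=10: X.X
r3=11: XXXX
r4=100: X...X
r5=101: XX..XX
r6=110: X.X.X.X
r7=111: XXXXXXXX
r8=1000: X.......X
r9=1001: XX......XX
r10=1010: X.X.....X.X
r11=1011: XXXX....XXXX

Answer: X
XX
X.X
XXXX
X...X
XX..XX
X.X.X.X
XXXXXXXX
X.......X
XX......XX
X.X.....X.X
XXXX....XXXX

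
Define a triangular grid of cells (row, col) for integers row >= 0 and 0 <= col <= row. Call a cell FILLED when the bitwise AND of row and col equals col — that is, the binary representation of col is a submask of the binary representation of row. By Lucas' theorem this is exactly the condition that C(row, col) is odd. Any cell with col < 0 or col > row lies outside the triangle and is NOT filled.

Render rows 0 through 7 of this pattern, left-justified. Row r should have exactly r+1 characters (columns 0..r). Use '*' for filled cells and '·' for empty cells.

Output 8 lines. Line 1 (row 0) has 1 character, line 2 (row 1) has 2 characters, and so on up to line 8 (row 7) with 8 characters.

r0=0: *
r1=1: **
r2=10: *·*
r3=11: ****
r4=100: *···*
r5=101: **··**
r6=110: *·*·*·*
r7=111: ********

Answer: *
**
*·*
****
*···*
**··**
*·*·*·*
********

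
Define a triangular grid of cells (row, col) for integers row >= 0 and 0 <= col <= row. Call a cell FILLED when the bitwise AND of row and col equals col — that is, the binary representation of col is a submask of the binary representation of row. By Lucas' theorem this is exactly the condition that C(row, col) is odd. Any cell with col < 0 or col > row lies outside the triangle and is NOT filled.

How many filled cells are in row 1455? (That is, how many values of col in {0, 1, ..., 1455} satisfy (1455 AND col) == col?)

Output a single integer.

Answer: 256

Derivation:
1455 in binary = 10110101111
popcount(1455) = number of 1-bits in 10110101111 = 8
A col c satisfies (1455 AND c) == c iff every set bit of c is also set in 1455; each of the 8 set bits of 1455 can independently be on or off in c.
count = 2^8 = 256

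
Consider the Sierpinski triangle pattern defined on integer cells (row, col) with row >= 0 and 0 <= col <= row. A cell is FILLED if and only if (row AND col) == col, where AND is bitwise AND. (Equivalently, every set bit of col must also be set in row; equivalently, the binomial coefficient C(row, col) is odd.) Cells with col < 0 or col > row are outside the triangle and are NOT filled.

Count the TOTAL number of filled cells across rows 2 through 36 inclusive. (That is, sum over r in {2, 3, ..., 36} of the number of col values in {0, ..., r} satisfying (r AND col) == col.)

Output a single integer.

Answer: 262

Derivation:
r2=10 pc1: +2 =2
r3=11 pc2: +4 =6
r4=100 pc1: +2 =8
r5=101 pc2: +4 =12
r6=110 pc2: +4 =16
r7=111 pc3: +8 =24
r8=1000 pc1: +2 =26
r9=1001 pc2: +4 =30
r10=1010 pc2: +4 =34
r11=1011 pc3: +8 =42
r12=1100 pc2: +4 =46
r13=1101 pc3: +8 =54
r14=1110 pc3: +8 =62
r15=1111 pc4: +16 =78
r16=10000 pc1: +2 =80
r17=10001 pc2: +4 =84
r18=10010 pc2: +4 =88
r19=10011 pc3: +8 =96
r20=10100 pc2: +4 =100
r21=10101 pc3: +8 =108
r22=10110 pc3: +8 =116
r23=10111 pc4: +16 =132
r24=11000 pc2: +4 =136
r25=11001 pc3: +8 =144
r26=11010 pc3: +8 =152
r27=11011 pc4: +16 =168
r28=11100 pc3: +8 =176
r29=11101 pc4: +16 =192
r30=11110 pc4: +16 =208
r31=11111 pc5: +32 =240
r32=100000 pc1: +2 =242
r33=100001 pc2: +4 =246
r34=100010 pc2: +4 =250
r35=100011 pc3: +8 =258
r36=100100 pc2: +4 =262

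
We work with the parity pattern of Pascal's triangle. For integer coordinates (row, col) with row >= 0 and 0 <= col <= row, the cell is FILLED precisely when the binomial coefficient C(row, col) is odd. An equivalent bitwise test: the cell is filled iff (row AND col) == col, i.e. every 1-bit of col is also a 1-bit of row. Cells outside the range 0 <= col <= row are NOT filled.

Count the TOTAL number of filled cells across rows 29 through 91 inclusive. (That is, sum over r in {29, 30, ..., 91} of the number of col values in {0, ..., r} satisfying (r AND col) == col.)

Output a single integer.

r29=11101 pc4: +16 =16
r30=11110 pc4: +16 =32
r31=11111 pc5: +32 =64
r32=100000 pc1: +2 =66
r33=100001 pc2: +4 =70
r34=100010 pc2: +4 =74
r35=100011 pc3: +8 =82
r36=100100 pc2: +4 =86
r37=100101 pc3: +8 =94
r38=100110 pc3: +8 =102
r39=100111 pc4: +16 =118
r40=101000 pc2: +4 =122
r41=101001 pc3: +8 =130
r42=101010 pc3: +8 =138
r43=101011 pc4: +16 =154
r44=101100 pc3: +8 =162
r45=101101 pc4: +16 =178
r46=101110 pc4: +16 =194
r47=101111 pc5: +32 =226
r48=110000 pc2: +4 =230
r49=110001 pc3: +8 =238
r50=110010 pc3: +8 =246
r51=110011 pc4: +16 =262
r52=110100 pc3: +8 =270
r53=110101 pc4: +16 =286
r54=110110 pc4: +16 =302
r55=110111 pc5: +32 =334
r56=111000 pc3: +8 =342
r57=111001 pc4: +16 =358
r58=111010 pc4: +16 =374
r59=111011 pc5: +32 =406
r60=111100 pc4: +16 =422
r61=111101 pc5: +32 =454
r62=111110 pc5: +32 =486
r63=111111 pc6: +64 =550
r64=1000000 pc1: +2 =552
r65=1000001 pc2: +4 =556
r66=1000010 pc2: +4 =560
r67=1000011 pc3: +8 =568
r68=1000100 pc2: +4 =572
r69=1000101 pc3: +8 =580
r70=1000110 pc3: +8 =588
r71=1000111 pc4: +16 =604
r72=1001000 pc2: +4 =608
r73=1001001 pc3: +8 =616
r74=1001010 pc3: +8 =624
r75=1001011 pc4: +16 =640
r76=1001100 pc3: +8 =648
r77=1001101 pc4: +16 =664
r78=1001110 pc4: +16 =680
r79=1001111 pc5: +32 =712
r80=1010000 pc2: +4 =716
r81=1010001 pc3: +8 =724
r82=1010010 pc3: +8 =732
r83=1010011 pc4: +16 =748
r84=1010100 pc3: +8 =756
r85=1010101 pc4: +16 =772
r86=1010110 pc4: +16 =788
r87=1010111 pc5: +32 =820
r88=1011000 pc3: +8 =828
r89=1011001 pc4: +16 =844
r90=1011010 pc4: +16 =860
r91=1011011 pc5: +32 =892

Answer: 892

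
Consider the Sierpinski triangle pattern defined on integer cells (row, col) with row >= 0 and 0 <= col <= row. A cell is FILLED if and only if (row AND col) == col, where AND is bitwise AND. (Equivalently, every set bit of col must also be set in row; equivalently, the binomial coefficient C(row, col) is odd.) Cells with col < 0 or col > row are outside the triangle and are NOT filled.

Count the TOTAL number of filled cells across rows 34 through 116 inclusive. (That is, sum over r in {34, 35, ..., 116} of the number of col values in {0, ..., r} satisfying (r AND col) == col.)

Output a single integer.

r34=100010 pc2: +4 =4
r35=100011 pc3: +8 =12
r36=100100 pc2: +4 =16
r37=100101 pc3: +8 =24
r38=100110 pc3: +8 =32
r39=100111 pc4: +16 =48
r40=101000 pc2: +4 =52
r41=101001 pc3: +8 =60
r42=101010 pc3: +8 =68
r43=101011 pc4: +16 =84
r44=101100 pc3: +8 =92
r45=101101 pc4: +16 =108
r46=101110 pc4: +16 =124
r47=101111 pc5: +32 =156
r48=110000 pc2: +4 =160
r49=110001 pc3: +8 =168
r50=110010 pc3: +8 =176
r51=110011 pc4: +16 =192
r52=110100 pc3: +8 =200
r53=110101 pc4: +16 =216
r54=110110 pc4: +16 =232
r55=110111 pc5: +32 =264
r56=111000 pc3: +8 =272
r57=111001 pc4: +16 =288
r58=111010 pc4: +16 =304
r59=111011 pc5: +32 =336
r60=111100 pc4: +16 =352
r61=111101 pc5: +32 =384
r62=111110 pc5: +32 =416
r63=111111 pc6: +64 =480
r64=1000000 pc1: +2 =482
r65=1000001 pc2: +4 =486
r66=1000010 pc2: +4 =490
r67=1000011 pc3: +8 =498
r68=1000100 pc2: +4 =502
r69=1000101 pc3: +8 =510
r70=1000110 pc3: +8 =518
r71=1000111 pc4: +16 =534
r72=1001000 pc2: +4 =538
r73=1001001 pc3: +8 =546
r74=1001010 pc3: +8 =554
r75=1001011 pc4: +16 =570
r76=1001100 pc3: +8 =578
r77=1001101 pc4: +16 =594
r78=1001110 pc4: +16 =610
r79=1001111 pc5: +32 =642
r80=1010000 pc2: +4 =646
r81=1010001 pc3: +8 =654
r82=1010010 pc3: +8 =662
r83=1010011 pc4: +16 =678
r84=1010100 pc3: +8 =686
r85=1010101 pc4: +16 =702
r86=1010110 pc4: +16 =718
r87=1010111 pc5: +32 =750
r88=1011000 pc3: +8 =758
r89=1011001 pc4: +16 =774
r90=1011010 pc4: +16 =790
r91=1011011 pc5: +32 =822
r92=1011100 pc4: +16 =838
r93=1011101 pc5: +32 =870
r94=1011110 pc5: +32 =902
r95=1011111 pc6: +64 =966
r96=1100000 pc2: +4 =970
r97=1100001 pc3: +8 =978
r98=1100010 pc3: +8 =986
r99=1100011 pc4: +16 =1002
r100=1100100 pc3: +8 =1010
r101=1100101 pc4: +16 =1026
r102=1100110 pc4: +16 =1042
r103=1100111 pc5: +32 =1074
r104=1101000 pc3: +8 =1082
r105=1101001 pc4: +16 =1098
r106=1101010 pc4: +16 =1114
r107=1101011 pc5: +32 =1146
r108=1101100 pc4: +16 =1162
r109=1101101 pc5: +32 =1194
r110=1101110 pc5: +32 =1226
r111=1101111 pc6: +64 =1290
r112=1110000 pc3: +8 =1298
r113=1110001 pc4: +16 =1314
r114=1110010 pc4: +16 =1330
r115=1110011 pc5: +32 =1362
r116=1110100 pc4: +16 =1378

Answer: 1378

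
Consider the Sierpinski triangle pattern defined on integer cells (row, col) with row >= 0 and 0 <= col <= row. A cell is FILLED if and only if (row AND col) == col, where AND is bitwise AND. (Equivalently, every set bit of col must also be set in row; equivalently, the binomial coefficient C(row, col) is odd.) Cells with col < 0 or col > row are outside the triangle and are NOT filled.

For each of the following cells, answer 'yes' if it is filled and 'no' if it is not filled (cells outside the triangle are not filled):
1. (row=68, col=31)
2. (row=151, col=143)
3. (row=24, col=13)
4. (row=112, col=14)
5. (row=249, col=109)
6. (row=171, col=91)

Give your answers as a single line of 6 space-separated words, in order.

(68,31): row=0b1000100, col=0b11111, row AND col = 0b100 = 4; 4 != 31 -> empty
(151,143): row=0b10010111, col=0b10001111, row AND col = 0b10000111 = 135; 135 != 143 -> empty
(24,13): row=0b11000, col=0b1101, row AND col = 0b1000 = 8; 8 != 13 -> empty
(112,14): row=0b1110000, col=0b1110, row AND col = 0b0 = 0; 0 != 14 -> empty
(249,109): row=0b11111001, col=0b1101101, row AND col = 0b1101001 = 105; 105 != 109 -> empty
(171,91): row=0b10101011, col=0b1011011, row AND col = 0b1011 = 11; 11 != 91 -> empty

Answer: no no no no no no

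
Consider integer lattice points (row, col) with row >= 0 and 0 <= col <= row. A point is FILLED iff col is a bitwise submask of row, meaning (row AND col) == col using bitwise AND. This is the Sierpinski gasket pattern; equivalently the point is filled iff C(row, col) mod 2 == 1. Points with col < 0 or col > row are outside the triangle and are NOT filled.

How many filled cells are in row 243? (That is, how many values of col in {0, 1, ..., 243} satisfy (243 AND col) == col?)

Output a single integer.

Answer: 64

Derivation:
243 in binary = 11110011
popcount(243) = number of 1-bits in 11110011 = 6
A col c satisfies (243 AND c) == c iff every set bit of c is also set in 243; each of the 6 set bits of 243 can independently be on or off in c.
count = 2^6 = 64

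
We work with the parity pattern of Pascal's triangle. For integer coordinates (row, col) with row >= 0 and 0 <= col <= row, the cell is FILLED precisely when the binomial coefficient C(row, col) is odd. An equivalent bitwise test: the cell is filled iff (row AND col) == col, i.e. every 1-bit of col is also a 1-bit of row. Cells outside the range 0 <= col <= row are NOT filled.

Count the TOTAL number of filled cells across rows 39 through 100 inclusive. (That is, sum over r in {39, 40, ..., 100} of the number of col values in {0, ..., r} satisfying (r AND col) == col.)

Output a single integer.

r39=100111 pc4: +16 =16
r40=101000 pc2: +4 =20
r41=101001 pc3: +8 =28
r42=101010 pc3: +8 =36
r43=101011 pc4: +16 =52
r44=101100 pc3: +8 =60
r45=101101 pc4: +16 =76
r46=101110 pc4: +16 =92
r47=101111 pc5: +32 =124
r48=110000 pc2: +4 =128
r49=110001 pc3: +8 =136
r50=110010 pc3: +8 =144
r51=110011 pc4: +16 =160
r52=110100 pc3: +8 =168
r53=110101 pc4: +16 =184
r54=110110 pc4: +16 =200
r55=110111 pc5: +32 =232
r56=111000 pc3: +8 =240
r57=111001 pc4: +16 =256
r58=111010 pc4: +16 =272
r59=111011 pc5: +32 =304
r60=111100 pc4: +16 =320
r61=111101 pc5: +32 =352
r62=111110 pc5: +32 =384
r63=111111 pc6: +64 =448
r64=1000000 pc1: +2 =450
r65=1000001 pc2: +4 =454
r66=1000010 pc2: +4 =458
r67=1000011 pc3: +8 =466
r68=1000100 pc2: +4 =470
r69=1000101 pc3: +8 =478
r70=1000110 pc3: +8 =486
r71=1000111 pc4: +16 =502
r72=1001000 pc2: +4 =506
r73=1001001 pc3: +8 =514
r74=1001010 pc3: +8 =522
r75=1001011 pc4: +16 =538
r76=1001100 pc3: +8 =546
r77=1001101 pc4: +16 =562
r78=1001110 pc4: +16 =578
r79=1001111 pc5: +32 =610
r80=1010000 pc2: +4 =614
r81=1010001 pc3: +8 =622
r82=1010010 pc3: +8 =630
r83=1010011 pc4: +16 =646
r84=1010100 pc3: +8 =654
r85=1010101 pc4: +16 =670
r86=1010110 pc4: +16 =686
r87=1010111 pc5: +32 =718
r88=1011000 pc3: +8 =726
r89=1011001 pc4: +16 =742
r90=1011010 pc4: +16 =758
r91=1011011 pc5: +32 =790
r92=1011100 pc4: +16 =806
r93=1011101 pc5: +32 =838
r94=1011110 pc5: +32 =870
r95=1011111 pc6: +64 =934
r96=1100000 pc2: +4 =938
r97=1100001 pc3: +8 =946
r98=1100010 pc3: +8 =954
r99=1100011 pc4: +16 =970
r100=1100100 pc3: +8 =978

Answer: 978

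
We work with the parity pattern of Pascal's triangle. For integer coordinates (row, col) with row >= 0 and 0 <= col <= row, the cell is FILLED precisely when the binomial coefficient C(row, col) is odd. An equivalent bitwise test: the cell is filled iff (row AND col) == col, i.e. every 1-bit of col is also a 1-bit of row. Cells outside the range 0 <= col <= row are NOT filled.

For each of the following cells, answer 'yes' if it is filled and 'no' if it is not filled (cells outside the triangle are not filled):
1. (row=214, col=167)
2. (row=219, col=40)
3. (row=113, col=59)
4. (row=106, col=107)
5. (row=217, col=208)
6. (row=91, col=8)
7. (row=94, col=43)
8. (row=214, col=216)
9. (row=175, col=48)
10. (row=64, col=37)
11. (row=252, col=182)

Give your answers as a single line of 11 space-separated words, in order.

(214,167): row=0b11010110, col=0b10100111, row AND col = 0b10000110 = 134; 134 != 167 -> empty
(219,40): row=0b11011011, col=0b101000, row AND col = 0b1000 = 8; 8 != 40 -> empty
(113,59): row=0b1110001, col=0b111011, row AND col = 0b110001 = 49; 49 != 59 -> empty
(106,107): col outside [0, 106] -> not filled
(217,208): row=0b11011001, col=0b11010000, row AND col = 0b11010000 = 208; 208 == 208 -> filled
(91,8): row=0b1011011, col=0b1000, row AND col = 0b1000 = 8; 8 == 8 -> filled
(94,43): row=0b1011110, col=0b101011, row AND col = 0b1010 = 10; 10 != 43 -> empty
(214,216): col outside [0, 214] -> not filled
(175,48): row=0b10101111, col=0b110000, row AND col = 0b100000 = 32; 32 != 48 -> empty
(64,37): row=0b1000000, col=0b100101, row AND col = 0b0 = 0; 0 != 37 -> empty
(252,182): row=0b11111100, col=0b10110110, row AND col = 0b10110100 = 180; 180 != 182 -> empty

Answer: no no no no yes yes no no no no no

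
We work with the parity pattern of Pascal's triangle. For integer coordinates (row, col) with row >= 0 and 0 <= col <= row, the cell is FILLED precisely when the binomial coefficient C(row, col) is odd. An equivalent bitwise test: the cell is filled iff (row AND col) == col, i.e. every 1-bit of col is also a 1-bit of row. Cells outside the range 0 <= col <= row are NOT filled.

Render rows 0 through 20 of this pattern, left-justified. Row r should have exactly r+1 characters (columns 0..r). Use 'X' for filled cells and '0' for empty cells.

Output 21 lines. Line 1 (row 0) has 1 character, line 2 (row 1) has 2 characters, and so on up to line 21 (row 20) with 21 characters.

r0=0: X
r1=1: XX
r2=10: X0X
r3=11: XXXX
r4=100: X000X
r5=101: XX00XX
r6=110: X0X0X0X
r7=111: XXXXXXXX
r8=1000: X0000000X
r9=1001: XX000000XX
r10=1010: X0X00000X0X
r11=1011: XXXX0000XXXX
r12=1100: X000X000X000X
r13=1101: XX00XX00XX00XX
r14=1110: X0X0X0X0X0X0X0X
r15=1111: XXXXXXXXXXXXXXXX
r16=10000: X000000000000000X
r17=10001: XX00000000000000XX
r18=10010: X0X0000000000000X0X
r19=10011: XXXX000000000000XXXX
r20=10100: X000X00000000000X000X

Answer: X
XX
X0X
XXXX
X000X
XX00XX
X0X0X0X
XXXXXXXX
X0000000X
XX000000XX
X0X00000X0X
XXXX0000XXXX
X000X000X000X
XX00XX00XX00XX
X0X0X0X0X0X0X0X
XXXXXXXXXXXXXXXX
X000000000000000X
XX00000000000000XX
X0X0000000000000X0X
XXXX000000000000XXXX
X000X00000000000X000X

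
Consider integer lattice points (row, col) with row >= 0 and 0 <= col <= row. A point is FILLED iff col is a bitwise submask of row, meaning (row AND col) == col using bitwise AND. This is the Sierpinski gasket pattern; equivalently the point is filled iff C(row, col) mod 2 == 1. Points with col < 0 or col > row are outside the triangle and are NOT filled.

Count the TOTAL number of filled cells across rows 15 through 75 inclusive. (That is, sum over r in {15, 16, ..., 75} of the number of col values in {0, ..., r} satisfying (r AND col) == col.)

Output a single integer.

r15=1111 pc4: +16 =16
r16=10000 pc1: +2 =18
r17=10001 pc2: +4 =22
r18=10010 pc2: +4 =26
r19=10011 pc3: +8 =34
r20=10100 pc2: +4 =38
r21=10101 pc3: +8 =46
r22=10110 pc3: +8 =54
r23=10111 pc4: +16 =70
r24=11000 pc2: +4 =74
r25=11001 pc3: +8 =82
r26=11010 pc3: +8 =90
r27=11011 pc4: +16 =106
r28=11100 pc3: +8 =114
r29=11101 pc4: +16 =130
r30=11110 pc4: +16 =146
r31=11111 pc5: +32 =178
r32=100000 pc1: +2 =180
r33=100001 pc2: +4 =184
r34=100010 pc2: +4 =188
r35=100011 pc3: +8 =196
r36=100100 pc2: +4 =200
r37=100101 pc3: +8 =208
r38=100110 pc3: +8 =216
r39=100111 pc4: +16 =232
r40=101000 pc2: +4 =236
r41=101001 pc3: +8 =244
r42=101010 pc3: +8 =252
r43=101011 pc4: +16 =268
r44=101100 pc3: +8 =276
r45=101101 pc4: +16 =292
r46=101110 pc4: +16 =308
r47=101111 pc5: +32 =340
r48=110000 pc2: +4 =344
r49=110001 pc3: +8 =352
r50=110010 pc3: +8 =360
r51=110011 pc4: +16 =376
r52=110100 pc3: +8 =384
r53=110101 pc4: +16 =400
r54=110110 pc4: +16 =416
r55=110111 pc5: +32 =448
r56=111000 pc3: +8 =456
r57=111001 pc4: +16 =472
r58=111010 pc4: +16 =488
r59=111011 pc5: +32 =520
r60=111100 pc4: +16 =536
r61=111101 pc5: +32 =568
r62=111110 pc5: +32 =600
r63=111111 pc6: +64 =664
r64=1000000 pc1: +2 =666
r65=1000001 pc2: +4 =670
r66=1000010 pc2: +4 =674
r67=1000011 pc3: +8 =682
r68=1000100 pc2: +4 =686
r69=1000101 pc3: +8 =694
r70=1000110 pc3: +8 =702
r71=1000111 pc4: +16 =718
r72=1001000 pc2: +4 =722
r73=1001001 pc3: +8 =730
r74=1001010 pc3: +8 =738
r75=1001011 pc4: +16 =754

Answer: 754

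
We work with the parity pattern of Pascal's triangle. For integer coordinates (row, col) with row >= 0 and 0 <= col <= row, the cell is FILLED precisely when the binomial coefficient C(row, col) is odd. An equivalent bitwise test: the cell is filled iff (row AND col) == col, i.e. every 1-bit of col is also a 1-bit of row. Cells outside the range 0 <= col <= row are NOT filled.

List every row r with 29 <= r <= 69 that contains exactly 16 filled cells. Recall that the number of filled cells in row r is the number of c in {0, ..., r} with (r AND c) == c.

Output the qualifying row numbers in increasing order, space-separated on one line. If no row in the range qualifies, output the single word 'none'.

Answer: 29 30 39 43 45 46 51 53 54 57 58 60

Derivation:
Row r has 2^popcount(r) filled cells, so we need popcount(r) = log2(16) = 4.
Scan r = 29..69 and keep those with exactly 4 one-bits:
r=29=11101 popcount=4 -> KEEP
r=30=11110 popcount=4 -> KEEP
r=31=11111 popcount=5 -> skip
r=32=100000 popcount=1 -> skip
r=33=100001 popcount=2 -> skip
r=34=100010 popcount=2 -> skip
r=35=100011 popcount=3 -> skip
r=36=100100 popcount=2 -> skip
r=37=100101 popcount=3 -> skip
r=38=100110 popcount=3 -> skip
r=39=100111 popcount=4 -> KEEP
r=40=101000 popcount=2 -> skip
r=41=101001 popcount=3 -> skip
r=42=101010 popcount=3 -> skip
r=43=101011 popcount=4 -> KEEP
r=44=101100 popcount=3 -> skip
r=45=101101 popcount=4 -> KEEP
r=46=101110 popcount=4 -> KEEP
r=47=101111 popcount=5 -> skip
r=48=110000 popcount=2 -> skip
r=49=110001 popcount=3 -> skip
r=50=110010 popcount=3 -> skip
r=51=110011 popcount=4 -> KEEP
r=52=110100 popcount=3 -> skip
r=53=110101 popcount=4 -> KEEP
r=54=110110 popcount=4 -> KEEP
r=55=110111 popcount=5 -> skip
r=56=111000 popcount=3 -> skip
r=57=111001 popcount=4 -> KEEP
r=58=111010 popcount=4 -> KEEP
r=59=111011 popcount=5 -> skip
r=60=111100 popcount=4 -> KEEP
r=61=111101 popcount=5 -> skip
r=62=111110 popcount=5 -> skip
r=63=111111 popcount=6 -> skip
r=64=1000000 popcount=1 -> skip
r=65=1000001 popcount=2 -> skip
r=66=1000010 popcount=2 -> skip
r=67=1000011 popcount=3 -> skip
r=68=1000100 popcount=2 -> skip
r=69=1000101 popcount=3 -> skip
Kept rows: 29 30 39 43 45 46 51 53 54 57 58 60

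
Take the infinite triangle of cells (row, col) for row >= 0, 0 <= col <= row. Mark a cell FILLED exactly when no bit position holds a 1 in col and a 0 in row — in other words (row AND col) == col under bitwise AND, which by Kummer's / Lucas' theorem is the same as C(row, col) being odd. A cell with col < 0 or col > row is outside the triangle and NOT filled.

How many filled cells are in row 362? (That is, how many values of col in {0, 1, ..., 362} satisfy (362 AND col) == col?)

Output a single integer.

362 in binary = 101101010
popcount(362) = number of 1-bits in 101101010 = 5
A col c satisfies (362 AND c) == c iff every set bit of c is also set in 362; each of the 5 set bits of 362 can independently be on or off in c.
count = 2^5 = 32

Answer: 32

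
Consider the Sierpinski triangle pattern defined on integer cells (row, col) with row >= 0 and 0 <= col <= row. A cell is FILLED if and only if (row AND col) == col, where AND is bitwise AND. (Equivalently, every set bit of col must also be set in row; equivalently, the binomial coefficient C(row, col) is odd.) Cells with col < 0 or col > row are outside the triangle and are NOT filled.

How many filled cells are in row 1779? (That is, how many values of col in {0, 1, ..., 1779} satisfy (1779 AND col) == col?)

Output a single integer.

Answer: 256

Derivation:
1779 in binary = 11011110011
popcount(1779) = number of 1-bits in 11011110011 = 8
A col c satisfies (1779 AND c) == c iff every set bit of c is also set in 1779; each of the 8 set bits of 1779 can independently be on or off in c.
count = 2^8 = 256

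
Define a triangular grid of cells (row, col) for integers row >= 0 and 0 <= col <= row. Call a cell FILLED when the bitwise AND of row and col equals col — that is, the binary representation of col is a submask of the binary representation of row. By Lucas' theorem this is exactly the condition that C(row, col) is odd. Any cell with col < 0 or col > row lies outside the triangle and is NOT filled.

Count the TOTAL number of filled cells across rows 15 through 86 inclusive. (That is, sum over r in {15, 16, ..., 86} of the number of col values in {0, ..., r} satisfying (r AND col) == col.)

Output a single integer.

r15=1111 pc4: +16 =16
r16=10000 pc1: +2 =18
r17=10001 pc2: +4 =22
r18=10010 pc2: +4 =26
r19=10011 pc3: +8 =34
r20=10100 pc2: +4 =38
r21=10101 pc3: +8 =46
r22=10110 pc3: +8 =54
r23=10111 pc4: +16 =70
r24=11000 pc2: +4 =74
r25=11001 pc3: +8 =82
r26=11010 pc3: +8 =90
r27=11011 pc4: +16 =106
r28=11100 pc3: +8 =114
r29=11101 pc4: +16 =130
r30=11110 pc4: +16 =146
r31=11111 pc5: +32 =178
r32=100000 pc1: +2 =180
r33=100001 pc2: +4 =184
r34=100010 pc2: +4 =188
r35=100011 pc3: +8 =196
r36=100100 pc2: +4 =200
r37=100101 pc3: +8 =208
r38=100110 pc3: +8 =216
r39=100111 pc4: +16 =232
r40=101000 pc2: +4 =236
r41=101001 pc3: +8 =244
r42=101010 pc3: +8 =252
r43=101011 pc4: +16 =268
r44=101100 pc3: +8 =276
r45=101101 pc4: +16 =292
r46=101110 pc4: +16 =308
r47=101111 pc5: +32 =340
r48=110000 pc2: +4 =344
r49=110001 pc3: +8 =352
r50=110010 pc3: +8 =360
r51=110011 pc4: +16 =376
r52=110100 pc3: +8 =384
r53=110101 pc4: +16 =400
r54=110110 pc4: +16 =416
r55=110111 pc5: +32 =448
r56=111000 pc3: +8 =456
r57=111001 pc4: +16 =472
r58=111010 pc4: +16 =488
r59=111011 pc5: +32 =520
r60=111100 pc4: +16 =536
r61=111101 pc5: +32 =568
r62=111110 pc5: +32 =600
r63=111111 pc6: +64 =664
r64=1000000 pc1: +2 =666
r65=1000001 pc2: +4 =670
r66=1000010 pc2: +4 =674
r67=1000011 pc3: +8 =682
r68=1000100 pc2: +4 =686
r69=1000101 pc3: +8 =694
r70=1000110 pc3: +8 =702
r71=1000111 pc4: +16 =718
r72=1001000 pc2: +4 =722
r73=1001001 pc3: +8 =730
r74=1001010 pc3: +8 =738
r75=1001011 pc4: +16 =754
r76=1001100 pc3: +8 =762
r77=1001101 pc4: +16 =778
r78=1001110 pc4: +16 =794
r79=1001111 pc5: +32 =826
r80=1010000 pc2: +4 =830
r81=1010001 pc3: +8 =838
r82=1010010 pc3: +8 =846
r83=1010011 pc4: +16 =862
r84=1010100 pc3: +8 =870
r85=1010101 pc4: +16 =886
r86=1010110 pc4: +16 =902

Answer: 902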